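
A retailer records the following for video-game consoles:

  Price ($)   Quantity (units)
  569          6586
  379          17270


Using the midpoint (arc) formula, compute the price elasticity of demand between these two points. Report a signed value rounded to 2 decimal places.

%ΔQ = (17270 − 6586) / [(6586 + 17270)/2] = 10684/11928 = 0.895707…
%ΔP = (379 − 569) / [(569 + 379)/2] = -190/474 = -0.400843…
Arc Ed = %ΔQ / %ΔP = (10684/11928) / (-190/474) = -2.2345…

-2.23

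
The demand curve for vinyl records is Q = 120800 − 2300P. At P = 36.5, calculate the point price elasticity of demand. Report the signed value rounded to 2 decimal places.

dQ/dP = −2300. At P = 36.5, Q = 120800 − 2300(36.5) = 36850.
Ed = (dQ/dP)·(P/Q) = −2300 × (36.5/36850) = -2.2781…

-2.28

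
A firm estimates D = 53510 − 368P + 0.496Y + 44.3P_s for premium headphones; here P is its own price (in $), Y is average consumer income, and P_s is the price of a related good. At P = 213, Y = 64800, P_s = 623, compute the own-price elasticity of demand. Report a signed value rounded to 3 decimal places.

At the given values, D = 53510 − 368(213) + 0.496(64800) + 44.3(623) = 34865.7.
∂D/∂P = −368.
E = (-368) × (213/34865.7) = -2.24816…

-2.248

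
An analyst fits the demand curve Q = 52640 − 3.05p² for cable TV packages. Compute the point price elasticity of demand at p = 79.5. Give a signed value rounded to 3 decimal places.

-1.156

dQ/dp = −2·3.05·p = -484.95. At p = 79.5, Q = 33363.2375.
Ed = (dQ/dp)·(p/Q) = (-484.95) × (79.5/33363.2375) = -1.15556…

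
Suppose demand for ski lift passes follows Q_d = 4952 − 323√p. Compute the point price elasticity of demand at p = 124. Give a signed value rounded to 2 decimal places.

-1.33

dQ_d/dp = −323/(2√p) = -14.5031. At p = 124, Q_d = 1355.22.
Ed = (dQ_d/dp)·(p/Q_d) = (-14.5031) × (124/1355.22) = -1.3270…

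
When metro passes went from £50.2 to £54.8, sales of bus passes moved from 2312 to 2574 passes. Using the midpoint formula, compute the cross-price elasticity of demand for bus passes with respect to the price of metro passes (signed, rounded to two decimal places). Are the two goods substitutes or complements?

%ΔQ_{bus passes} = (2574 − 2312)/avg = 262/2443 = 0.107245…
%ΔP_{metro passes} = (54.8 − 50.2)/avg = 4.6/52.5 = 0.087619…
E_cross = (262/2443) / (4.6/52.5) = 1.2239…
E_cross > 0 ⇒ the goods are substitutes.

1.22; substitutes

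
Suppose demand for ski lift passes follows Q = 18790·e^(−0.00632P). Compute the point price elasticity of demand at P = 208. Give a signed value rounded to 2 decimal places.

-1.31

dQ/dP = −0.00632·Q = -31.8961. At P = 208, Q = 5046.85.
Ed = (dQ/dP)·(P/Q) = (-31.8961) × (208/5046.85) = -1.3145…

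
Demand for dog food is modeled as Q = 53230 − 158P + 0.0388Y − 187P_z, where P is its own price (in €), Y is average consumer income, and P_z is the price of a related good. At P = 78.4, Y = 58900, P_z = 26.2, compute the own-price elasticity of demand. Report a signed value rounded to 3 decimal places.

At the given values, Q = 53230 − 158(78.4) + 0.0388(58900) − 187(26.2) = 38228.72.
∂Q/∂P = −158.
E = (-158) × (78.4/38228.72) = -0.32402…

-0.324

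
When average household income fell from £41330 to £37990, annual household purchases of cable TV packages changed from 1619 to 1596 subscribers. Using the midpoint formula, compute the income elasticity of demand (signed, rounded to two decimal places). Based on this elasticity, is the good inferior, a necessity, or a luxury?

0.17; necessity

%ΔQ = (1596 − 1619)/[( 1619 + 1596)/2] = -23/1607.5 = -0.014307…
%ΔIncome = (37990 − 41330)/[( 41330 + 37990)/2] = -3340/39660 = -0.084215…
E_income = (-23/1607.5) / (-3340/39660) = 0.1698…
0 < E_income < 1 ⇒ normal good, necessity.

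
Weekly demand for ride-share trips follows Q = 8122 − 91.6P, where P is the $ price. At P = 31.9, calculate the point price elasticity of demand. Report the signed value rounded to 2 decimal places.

-0.56

dQ/dP = −91.6. At P = 31.9, Q = 8122 − 91.6(31.9) = 5199.96.
Ed = (dQ/dP)·(P/Q) = −91.6 × (31.9/5199.96) = -0.5619…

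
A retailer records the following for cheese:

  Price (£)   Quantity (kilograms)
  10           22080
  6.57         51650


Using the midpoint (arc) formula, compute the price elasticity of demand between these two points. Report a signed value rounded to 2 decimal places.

-1.94

%ΔQ = (51650 − 22080) / [(22080 + 51650)/2] = 29570/36865 = 0.802115…
%ΔP = (6.57 − 10) / [(10 + 6.57)/2] = -3.43/8.285 = -0.414001…
Arc Ed = %ΔQ / %ΔP = (29570/36865) / (-3.43/8.285) = -1.9374…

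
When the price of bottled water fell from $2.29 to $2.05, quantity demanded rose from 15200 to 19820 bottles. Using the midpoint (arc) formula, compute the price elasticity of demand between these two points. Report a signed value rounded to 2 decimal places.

%ΔQ = (19820 − 15200) / [(15200 + 19820)/2] = 4620/17510 = 0.263849…
%ΔP = (2.05 − 2.29) / [(2.29 + 2.05)/2] = -0.24/2.17 = -0.110599…
Arc Ed = %ΔQ / %ΔP = (4620/17510) / (-0.24/2.17) = -2.3856…

-2.39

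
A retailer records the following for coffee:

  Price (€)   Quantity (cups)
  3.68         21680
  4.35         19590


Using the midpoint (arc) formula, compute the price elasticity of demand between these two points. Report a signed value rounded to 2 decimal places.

%ΔQ = (19590 − 21680) / [(21680 + 19590)/2] = -2090/20635 = -0.101284…
%ΔP = (4.35 − 3.68) / [(3.68 + 4.35)/2] = 0.67/4.015 = 0.166874…
Arc Ed = %ΔQ / %ΔP = (-2090/20635) / (0.67/4.015) = -0.6069…

-0.61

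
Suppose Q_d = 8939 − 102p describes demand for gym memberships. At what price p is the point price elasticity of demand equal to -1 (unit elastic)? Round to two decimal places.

Ed = −102p/(8939 − 102p). Set this equal to -1:
102p = 1·(8939 − 102p) ⇒ 102p(1 + 1) = 1·8939
p = 1·8939 / (102·2) = 43.8186…

43.82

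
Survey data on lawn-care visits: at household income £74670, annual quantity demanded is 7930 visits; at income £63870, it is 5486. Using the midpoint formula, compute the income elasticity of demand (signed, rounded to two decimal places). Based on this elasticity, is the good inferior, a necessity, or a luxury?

2.34; luxury

%ΔQ = (5486 − 7930)/[( 7930 + 5486)/2] = -2444/6708 = -0.364341…
%ΔIncome = (63870 − 74670)/[( 74670 + 63870)/2] = -10800/69270 = -0.155911…
E_income = (-2444/6708) / (-10800/69270) = 2.3368…
E_income > 1 ⇒ normal good, luxury.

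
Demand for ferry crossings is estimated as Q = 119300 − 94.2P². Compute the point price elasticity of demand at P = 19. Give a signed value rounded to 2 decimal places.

-0.80

dQ/dP = −2·94.2·P = -3579.6. At P = 19, Q = 85293.8.
Ed = (dQ/dP)·(P/Q) = (-3579.6) × (19/85293.8) = -0.7973…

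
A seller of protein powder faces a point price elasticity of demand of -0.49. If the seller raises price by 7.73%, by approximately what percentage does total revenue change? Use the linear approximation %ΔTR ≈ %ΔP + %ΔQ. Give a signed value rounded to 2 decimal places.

%ΔQ ≈ Ed × %ΔP = (-0.49) × (+7.73%) = -3.7877%
%ΔTR ≈ %ΔP + %ΔQ = (+7.73%) + (-3.7877%) = +3.9423%

+3.94%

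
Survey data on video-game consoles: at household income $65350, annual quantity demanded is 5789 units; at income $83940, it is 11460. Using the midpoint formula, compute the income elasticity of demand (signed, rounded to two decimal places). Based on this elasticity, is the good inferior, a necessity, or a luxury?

%ΔQ = (11460 − 5789)/[( 5789 + 11460)/2] = 5671/8624.5 = 0.657545…
%ΔIncome = (83940 − 65350)/[( 65350 + 83940)/2] = 18590/74645 = 0.249045…
E_income = (5671/8624.5) / (18590/74645) = 2.6402…
E_income > 1 ⇒ normal good, luxury.

2.64; luxury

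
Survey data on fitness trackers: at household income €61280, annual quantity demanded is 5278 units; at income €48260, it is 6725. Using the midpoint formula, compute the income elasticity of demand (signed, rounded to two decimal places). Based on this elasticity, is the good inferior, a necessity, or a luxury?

-1.01; inferior

%ΔQ = (6725 − 5278)/[( 5278 + 6725)/2] = 1447/6001.5 = 0.241106…
%ΔIncome = (48260 − 61280)/[( 61280 + 48260)/2] = -13020/54770 = -0.237721…
E_income = (1447/6001.5) / (-13020/54770) = -1.0142…
E_income < 0 ⇒ inferior good.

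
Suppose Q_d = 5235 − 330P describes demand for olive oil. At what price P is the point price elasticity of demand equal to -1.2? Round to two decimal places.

8.65

Ed = −330P/(5235 − 330P). Set this equal to -1.2:
330P = 1.2·(5235 − 330P) ⇒ 330P(1 + 1.2) = 1.2·5235
P = 1.2·5235 / (330·2.2) = 8.6528…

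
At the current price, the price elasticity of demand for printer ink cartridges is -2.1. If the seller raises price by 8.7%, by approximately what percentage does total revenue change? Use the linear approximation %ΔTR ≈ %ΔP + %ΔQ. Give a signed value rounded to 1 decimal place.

%ΔQ ≈ Ed × %ΔP = (-2.1) × (+8.7%) = -18.2700%
%ΔTR ≈ %ΔP + %ΔQ = (+8.7%) + (-18.2700%) = -9.5700%

-9.6%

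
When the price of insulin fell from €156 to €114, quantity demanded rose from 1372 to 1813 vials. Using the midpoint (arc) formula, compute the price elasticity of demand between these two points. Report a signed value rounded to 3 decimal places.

-0.890

%ΔQ = (1813 − 1372) / [(1372 + 1813)/2] = 441/1592.5 = 0.276923…
%ΔP = (114 − 156) / [(156 + 114)/2] = -42/135 = -0.311111…
Arc Ed = %ΔQ / %ΔP = (441/1592.5) / (-42/135) = -0.89010…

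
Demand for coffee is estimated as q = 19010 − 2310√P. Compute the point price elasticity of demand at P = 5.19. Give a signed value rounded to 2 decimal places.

dq/dP = −2310/(2√P) = -506.989. At P = 5.19, q = 13747.5.
Ed = (dq/dP)·(P/q) = (-506.989) × (5.19/13747.5) = -0.1914…

-0.19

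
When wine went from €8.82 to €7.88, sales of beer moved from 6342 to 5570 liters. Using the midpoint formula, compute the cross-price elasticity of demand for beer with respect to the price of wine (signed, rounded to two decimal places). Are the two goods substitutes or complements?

%ΔQ_{beer} = (5570 − 6342)/avg = -772/5956 = -0.129617…
%ΔP_{wine} = (7.88 − 8.82)/avg = -0.94/8.35 = -0.112574…
E_cross = (-772/5956) / (-0.94/8.35) = 1.1513…
E_cross > 0 ⇒ the goods are substitutes.

1.15; substitutes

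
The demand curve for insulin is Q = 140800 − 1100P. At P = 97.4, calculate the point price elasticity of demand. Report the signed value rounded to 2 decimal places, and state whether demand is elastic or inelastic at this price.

-3.18; elastic

dQ/dP = −1100. At P = 97.4, Q = 140800 − 1100(97.4) = 33660.
Ed = (dQ/dP)·(P/Q) = −1100 × (97.4/33660) = -3.1830…
|Ed| = 3.18 > 1, so demand is elastic.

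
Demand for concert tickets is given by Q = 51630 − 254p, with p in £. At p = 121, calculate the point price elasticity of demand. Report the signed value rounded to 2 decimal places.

dQ/dp = −254. At p = 121, Q = 51630 − 254(121) = 20896.
Ed = (dQ/dp)·(p/Q) = −254 × (121/20896) = -1.4708…

-1.47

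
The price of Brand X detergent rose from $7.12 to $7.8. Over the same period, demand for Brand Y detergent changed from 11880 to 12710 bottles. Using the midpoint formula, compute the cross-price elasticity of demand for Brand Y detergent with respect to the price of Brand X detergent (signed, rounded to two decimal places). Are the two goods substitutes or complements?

0.74; substitutes

%ΔQ_{Brand Y detergent} = (12710 − 11880)/avg = 830/12295 = 0.067507…
%ΔP_{Brand X detergent} = (7.8 − 7.12)/avg = 0.68/7.46 = 0.091152…
E_cross = (830/12295) / (0.68/7.46) = 0.7405…
E_cross > 0 ⇒ the goods are substitutes.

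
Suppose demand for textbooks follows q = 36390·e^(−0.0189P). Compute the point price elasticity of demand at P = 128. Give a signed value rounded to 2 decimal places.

dq/dP = −0.0189·q = -61.2067. At P = 128, q = 3238.45.
Ed = (dq/dP)·(P/q) = (-61.2067) × (128/3238.45) = -2.4192

-2.42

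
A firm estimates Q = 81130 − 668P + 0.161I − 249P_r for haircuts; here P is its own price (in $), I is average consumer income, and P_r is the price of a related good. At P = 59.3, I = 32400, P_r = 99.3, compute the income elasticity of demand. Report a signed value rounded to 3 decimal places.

At the given values, Q = 81130 − 668(59.3) + 0.161(32400) − 249(99.3) = 22008.3.
∂Q/∂I = 0.161.
E = (0.161) × (32400/22008.3) = 0.23701…

0.237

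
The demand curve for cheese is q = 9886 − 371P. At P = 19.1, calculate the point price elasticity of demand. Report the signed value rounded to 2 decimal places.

dq/dP = −371. At P = 19.1, q = 9886 − 371(19.1) = 2799.9.
Ed = (dq/dP)·(P/q) = −371 × (19.1/2799.9) = -2.5308…

-2.53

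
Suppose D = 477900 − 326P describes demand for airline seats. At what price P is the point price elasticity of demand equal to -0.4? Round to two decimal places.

418.84

Ed = −326P/(477900 − 326P). Set this equal to -0.4:
326P = 0.4·(477900 − 326P) ⇒ 326P(1 + 0.4) = 0.4·477900
P = 0.4·477900 / (326·1.4) = 418.8431…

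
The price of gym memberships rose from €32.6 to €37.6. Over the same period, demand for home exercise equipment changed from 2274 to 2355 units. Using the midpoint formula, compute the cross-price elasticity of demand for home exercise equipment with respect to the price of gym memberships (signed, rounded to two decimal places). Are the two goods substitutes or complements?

0.25; substitutes

%ΔQ_{home exercise equipment} = (2355 − 2274)/avg = 81/2314.5 = 0.034996…
%ΔP_{gym memberships} = (37.6 − 32.6)/avg = 5/35.1 = 0.142450…
E_cross = (81/2314.5) / (5/35.1) = 0.2456…
E_cross > 0 ⇒ the goods are substitutes.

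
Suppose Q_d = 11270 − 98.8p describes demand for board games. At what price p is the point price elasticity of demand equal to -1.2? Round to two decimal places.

Ed = −98.8p/(11270 − 98.8p). Set this equal to -1.2:
98.8p = 1.2·(11270 − 98.8p) ⇒ 98.8p(1 + 1.2) = 1.2·11270
p = 1.2·11270 / (98.8·2.2) = 62.2193…

62.22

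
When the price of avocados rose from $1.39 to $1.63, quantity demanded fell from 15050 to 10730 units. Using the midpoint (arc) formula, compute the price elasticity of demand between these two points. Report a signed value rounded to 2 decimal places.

%ΔQ = (10730 − 15050) / [(15050 + 10730)/2] = -4320/12890 = -0.335143…
%ΔP = (1.63 − 1.39) / [(1.39 + 1.63)/2] = 0.24/1.51 = 0.158940…
Arc Ed = %ΔQ / %ΔP = (-4320/12890) / (0.24/1.51) = -2.1086…

-2.11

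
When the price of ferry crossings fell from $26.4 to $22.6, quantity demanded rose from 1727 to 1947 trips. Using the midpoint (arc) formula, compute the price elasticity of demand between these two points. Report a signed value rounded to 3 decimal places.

%ΔQ = (1947 − 1727) / [(1727 + 1947)/2] = 220/1837 = 0.119760…
%ΔP = (22.6 − 26.4) / [(26.4 + 22.6)/2] = -3.8/24.5 = -0.155102…
Arc Ed = %ΔQ / %ΔP = (220/1837) / (-3.8/24.5) = -0.77213…

-0.772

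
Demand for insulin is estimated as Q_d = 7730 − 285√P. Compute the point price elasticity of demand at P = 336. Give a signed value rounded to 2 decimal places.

-1.04

dQ_d/dP = −285/(2√P) = -7.77401. At P = 336, Q_d = 2505.86.
Ed = (dQ_d/dP)·(P/Q_d) = (-7.77401) × (336/2505.86) = -1.0423…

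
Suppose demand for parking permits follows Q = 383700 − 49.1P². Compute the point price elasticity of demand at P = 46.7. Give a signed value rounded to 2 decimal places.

-0.77

dQ/dP = −2·49.1·P = -4585.94. At P = 46.7, Q = 276618.301.
Ed = (dQ/dP)·(P/Q) = (-4585.94) × (46.7/276618.301) = -0.7742…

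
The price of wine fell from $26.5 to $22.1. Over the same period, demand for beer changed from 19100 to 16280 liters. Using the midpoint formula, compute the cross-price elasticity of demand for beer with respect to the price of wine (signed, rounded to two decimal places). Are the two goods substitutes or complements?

0.88; substitutes

%ΔQ_{beer} = (16280 − 19100)/avg = -2820/17690 = -0.159412…
%ΔP_{wine} = (22.1 − 26.5)/avg = -4.4/24.3 = -0.181069…
E_cross = (-2820/17690) / (-4.4/24.3) = 0.8803…
E_cross > 0 ⇒ the goods are substitutes.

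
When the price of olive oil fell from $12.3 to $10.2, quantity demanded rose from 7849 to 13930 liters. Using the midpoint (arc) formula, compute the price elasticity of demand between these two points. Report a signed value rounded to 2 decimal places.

-2.99

%ΔQ = (13930 − 7849) / [(7849 + 13930)/2] = 6081/10889.5 = 0.558427…
%ΔP = (10.2 − 12.3) / [(12.3 + 10.2)/2] = -2.1/11.25 = -0.186666…
Arc Ed = %ΔQ / %ΔP = (6081/10889.5) / (-2.1/11.25) = -2.9915…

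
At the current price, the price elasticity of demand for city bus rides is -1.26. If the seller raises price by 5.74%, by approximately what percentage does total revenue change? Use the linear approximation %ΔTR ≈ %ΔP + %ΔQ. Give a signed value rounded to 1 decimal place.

-1.5%

%ΔQ ≈ Ed × %ΔP = (-1.26) × (+5.74%) = -7.2324%
%ΔTR ≈ %ΔP + %ΔQ = (+5.74%) + (-7.2324%) = -1.4924%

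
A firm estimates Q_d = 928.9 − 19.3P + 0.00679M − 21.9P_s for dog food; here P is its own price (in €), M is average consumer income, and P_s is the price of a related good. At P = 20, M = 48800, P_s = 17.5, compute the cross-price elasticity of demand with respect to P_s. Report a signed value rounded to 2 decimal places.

At the given values, Q_d = 928.9 − 19.3(20) + 0.00679(48800) − 21.9(17.5) = 491.002.
∂Q_d/∂P_s = -21.9.
E = (-21.9) × (17.5/491.002) = -0.7805…

-0.78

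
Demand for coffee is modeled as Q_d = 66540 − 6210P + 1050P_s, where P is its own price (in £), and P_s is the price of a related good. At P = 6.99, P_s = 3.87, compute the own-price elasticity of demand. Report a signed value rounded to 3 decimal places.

-1.596

At the given values, Q_d = 66540 − 6210(6.99) + 1050(3.87) = 27195.6.
∂Q_d/∂P = −6210.
E = (-6210) × (6.99/27195.6) = -1.59613…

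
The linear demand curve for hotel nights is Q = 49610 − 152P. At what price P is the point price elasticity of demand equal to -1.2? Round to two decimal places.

Ed = −152P/(49610 − 152P). Set this equal to -1.2:
152P = 1.2·(49610 − 152P) ⇒ 152P(1 + 1.2) = 1.2·49610
P = 1.2·49610 / (152·2.2) = 178.0263…

178.03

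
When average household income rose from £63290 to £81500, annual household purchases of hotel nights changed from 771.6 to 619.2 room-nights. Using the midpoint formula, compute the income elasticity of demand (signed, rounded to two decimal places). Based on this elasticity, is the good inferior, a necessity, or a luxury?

-0.87; inferior

%ΔQ = (619.2 − 771.6)/[( 771.6 + 619.2)/2] = -152.4/695.4 = -0.219154…
%ΔIncome = (81500 − 63290)/[( 63290 + 81500)/2] = 18210/72395 = 0.251536…
E_income = (-152.4/695.4) / (18210/72395) = -0.8712…
E_income < 0 ⇒ inferior good.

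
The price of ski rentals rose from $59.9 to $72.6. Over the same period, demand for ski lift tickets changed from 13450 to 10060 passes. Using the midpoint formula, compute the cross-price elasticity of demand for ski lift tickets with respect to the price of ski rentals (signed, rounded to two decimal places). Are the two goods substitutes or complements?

-1.50; complements

%ΔQ_{ski lift tickets} = (10060 − 13450)/avg = -3390/11755 = -0.288387…
%ΔP_{ski rentals} = (72.6 − 59.9)/avg = 12.7/66.25 = 0.191698…
E_cross = (-3390/11755) / (12.7/66.25) = -1.5043…
E_cross < 0 ⇒ the goods are complements.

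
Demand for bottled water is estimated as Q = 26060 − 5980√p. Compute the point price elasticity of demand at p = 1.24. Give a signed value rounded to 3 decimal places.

-0.172

dQ/dp = −5980/(2√p) = -2685.1. At p = 1.24, Q = 19401.
Ed = (dQ/dp)·(p/Q) = (-2685.1) × (1.24/19401) = -0.17161…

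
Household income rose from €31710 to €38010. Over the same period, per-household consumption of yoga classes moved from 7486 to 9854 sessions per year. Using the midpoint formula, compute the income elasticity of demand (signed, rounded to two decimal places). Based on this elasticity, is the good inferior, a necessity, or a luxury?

%ΔQ = (9854 − 7486)/[( 7486 + 9854)/2] = 2368/8670 = 0.273125…
%ΔIncome = (38010 − 31710)/[( 31710 + 38010)/2] = 6300/34860 = 0.180722…
E_income = (2368/8670) / (6300/34860) = 1.5112…
E_income > 1 ⇒ normal good, luxury.

1.51; luxury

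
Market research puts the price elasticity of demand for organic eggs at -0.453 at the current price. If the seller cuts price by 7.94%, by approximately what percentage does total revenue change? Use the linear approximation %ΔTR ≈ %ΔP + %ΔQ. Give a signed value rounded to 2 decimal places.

-4.34%

%ΔQ ≈ Ed × %ΔP = (-0.453) × (-7.94%) = +3.5968%
%ΔTR ≈ %ΔP + %ΔQ = (-7.94%) + (+3.5968%) = -4.3432%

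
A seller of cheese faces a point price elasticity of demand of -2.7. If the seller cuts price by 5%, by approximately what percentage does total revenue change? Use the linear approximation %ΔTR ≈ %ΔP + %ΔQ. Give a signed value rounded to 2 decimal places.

+8.50%

%ΔQ ≈ Ed × %ΔP = (-2.7) × (-5%) = +13.5000%
%ΔTR ≈ %ΔP + %ΔQ = (-5%) + (+13.5000%) = +8.5000%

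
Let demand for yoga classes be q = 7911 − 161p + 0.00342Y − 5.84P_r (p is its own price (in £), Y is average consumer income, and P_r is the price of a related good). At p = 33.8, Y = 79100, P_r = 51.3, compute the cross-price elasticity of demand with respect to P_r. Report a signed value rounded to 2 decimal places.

At the given values, q = 7911 − 161(33.8) + 0.00342(79100) − 5.84(51.3) = 2440.13.
∂q/∂P_r = -5.84.
E = (-5.84) × (51.3/2440.13) = -0.1227…

-0.12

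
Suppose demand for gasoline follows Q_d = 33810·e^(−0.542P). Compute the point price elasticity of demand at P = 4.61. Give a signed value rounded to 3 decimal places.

-2.499

dQ_d/dP = −0.542·Q_d = -1506.29. At P = 4.61, Q_d = 2779.13.
Ed = (dQ_d/dP)·(P/Q_d) = (-1506.29) × (4.61/2779.13) = -2.49862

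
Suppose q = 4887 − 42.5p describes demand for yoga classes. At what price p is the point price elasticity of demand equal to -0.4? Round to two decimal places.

Ed = −42.5p/(4887 − 42.5p). Set this equal to -0.4:
42.5p = 0.4·(4887 − 42.5p) ⇒ 42.5p(1 + 0.4) = 0.4·4887
p = 0.4·4887 / (42.5·1.4) = 32.8537…

32.85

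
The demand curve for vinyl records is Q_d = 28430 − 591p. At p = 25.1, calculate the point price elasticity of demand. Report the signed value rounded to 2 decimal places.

dQ_d/dp = −591. At p = 25.1, Q_d = 28430 − 591(25.1) = 13595.9.
Ed = (dQ_d/dp)·(p/Q_d) = −591 × (25.1/13595.9) = -1.0910…

-1.09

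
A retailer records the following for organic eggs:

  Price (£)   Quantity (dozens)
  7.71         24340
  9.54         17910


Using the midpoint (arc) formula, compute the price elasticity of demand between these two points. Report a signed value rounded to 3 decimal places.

%ΔQ = (17910 − 24340) / [(24340 + 17910)/2] = -6430/21125 = -0.304378…
%ΔP = (9.54 − 7.71) / [(7.71 + 9.54)/2] = 1.83/8.625 = 0.212173…
Arc Ed = %ΔQ / %ΔP = (-6430/21125) / (1.83/8.625) = -1.43457…

-1.435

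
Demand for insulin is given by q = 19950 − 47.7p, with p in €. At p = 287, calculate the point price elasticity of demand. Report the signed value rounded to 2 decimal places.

-2.19

dq/dp = −47.7. At p = 287, q = 19950 − 47.7(287) = 6260.1.
Ed = (dq/dp)·(p/q) = −47.7 × (287/6260.1) = -2.1868…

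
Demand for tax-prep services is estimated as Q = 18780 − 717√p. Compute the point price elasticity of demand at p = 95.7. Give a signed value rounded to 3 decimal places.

-0.298

dQ/dp = −717/(2√p) = -36.6466. At p = 95.7, Q = 11765.8.
Ed = (dQ/dp)·(p/Q) = (-36.6466) × (95.7/11765.8) = -0.29807…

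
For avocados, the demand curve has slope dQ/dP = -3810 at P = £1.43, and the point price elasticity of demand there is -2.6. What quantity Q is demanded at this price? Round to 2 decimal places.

Ed = (dQ/dP)·(P/Q) ⇒ Q = (dQ/dP)·P/Ed = (-3810)·1.43/(-2.6) = 2095.5

2095.50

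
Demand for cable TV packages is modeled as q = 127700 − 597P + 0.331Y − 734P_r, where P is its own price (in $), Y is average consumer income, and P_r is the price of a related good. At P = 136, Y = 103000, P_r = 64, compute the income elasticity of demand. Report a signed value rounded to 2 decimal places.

1.01

At the given values, q = 127700 − 597(136) + 0.331(103000) − 734(64) = 33625.
∂q/∂Y = 0.331.
E = (0.331) × (103000/33625) = 1.0139…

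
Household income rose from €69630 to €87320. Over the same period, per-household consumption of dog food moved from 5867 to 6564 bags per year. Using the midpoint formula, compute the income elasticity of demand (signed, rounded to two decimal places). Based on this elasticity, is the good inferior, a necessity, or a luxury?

0.50; necessity

%ΔQ = (6564 − 5867)/[( 5867 + 6564)/2] = 697/6215.5 = 0.112139…
%ΔIncome = (87320 − 69630)/[( 69630 + 87320)/2] = 17690/78475 = 0.225422…
E_income = (697/6215.5) / (17690/78475) = 0.4974…
0 < E_income < 1 ⇒ normal good, necessity.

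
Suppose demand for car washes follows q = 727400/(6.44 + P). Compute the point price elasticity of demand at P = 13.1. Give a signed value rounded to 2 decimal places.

dq/dP = −727400/(6.44 + P)² = -1905.13. At P = 13.1, q = 37226.2.
Ed = (dq/dP)·(P/q) = (-1905.13) × (13.1/37226.2) = -0.6704…

-0.67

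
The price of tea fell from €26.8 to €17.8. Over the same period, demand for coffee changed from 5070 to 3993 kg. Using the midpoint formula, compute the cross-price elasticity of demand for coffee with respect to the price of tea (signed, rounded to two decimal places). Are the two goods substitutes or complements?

0.59; substitutes

%ΔQ_{coffee} = (3993 − 5070)/avg = -1077/4531.5 = -0.237669…
%ΔP_{tea} = (17.8 − 26.8)/avg = -9/22.3 = -0.403587…
E_cross = (-1077/4531.5) / (-9/22.3) = 0.5888…
E_cross > 0 ⇒ the goods are substitutes.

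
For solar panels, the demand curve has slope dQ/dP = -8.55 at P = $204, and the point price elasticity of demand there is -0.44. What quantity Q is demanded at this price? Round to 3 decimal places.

3964.091

Ed = (dQ/dP)·(P/Q) ⇒ Q = (dQ/dP)·P/Ed = (-8.55)·204/(-0.44) = 3964.09090…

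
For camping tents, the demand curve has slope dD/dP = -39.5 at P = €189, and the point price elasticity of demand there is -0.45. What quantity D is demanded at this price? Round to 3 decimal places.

16590.000

Ed = (dD/dP)·(P/D) ⇒ D = (dD/dP)·P/Ed = (-39.5)·189/(-0.45) = 16590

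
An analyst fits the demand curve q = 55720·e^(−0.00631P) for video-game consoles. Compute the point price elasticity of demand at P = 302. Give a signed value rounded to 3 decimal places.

dq/dP = −0.00631·q = -52.2926. At P = 302, q = 8287.26.
Ed = (dq/dP)·(P/q) = (-52.2926) × (302/8287.26) = -1.90562

-1.906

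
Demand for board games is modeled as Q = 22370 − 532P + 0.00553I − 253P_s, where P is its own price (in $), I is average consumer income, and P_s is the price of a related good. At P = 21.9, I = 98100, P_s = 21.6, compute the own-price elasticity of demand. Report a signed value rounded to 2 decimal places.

At the given values, Q = 22370 − 532(21.9) + 0.00553(98100) − 253(21.6) = 5796.893.
∂Q/∂P = −532.
E = (-532) × (21.9/5796.893) = -2.0098…

-2.01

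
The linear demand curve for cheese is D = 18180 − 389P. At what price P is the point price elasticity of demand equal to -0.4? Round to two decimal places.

Ed = −389P/(18180 − 389P). Set this equal to -0.4:
389P = 0.4·(18180 − 389P) ⇒ 389P(1 + 0.4) = 0.4·18180
P = 0.4·18180 / (389·1.4) = 13.3529…

13.35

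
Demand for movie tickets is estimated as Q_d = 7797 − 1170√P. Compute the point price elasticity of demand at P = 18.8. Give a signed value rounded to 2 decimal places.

dQ_d/dP = −1170/(2√P) = -134.92. At P = 18.8, Q_d = 2724.
Ed = (dQ_d/dP)·(P/Q_d) = (-134.92) × (18.8/2724) = -0.9311…

-0.93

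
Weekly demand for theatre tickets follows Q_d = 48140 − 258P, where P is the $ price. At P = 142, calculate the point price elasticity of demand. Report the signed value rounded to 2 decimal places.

dQ_d/dP = −258. At P = 142, Q_d = 48140 − 258(142) = 11504.
Ed = (dQ_d/dP)·(P/Q_d) = −258 × (142/11504) = -3.1846…

-3.18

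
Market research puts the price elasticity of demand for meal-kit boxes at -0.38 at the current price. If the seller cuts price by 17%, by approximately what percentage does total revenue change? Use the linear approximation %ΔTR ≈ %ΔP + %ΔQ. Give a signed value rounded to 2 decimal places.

%ΔQ ≈ Ed × %ΔP = (-0.38) × (-17%) = +6.4600%
%ΔTR ≈ %ΔP + %ΔQ = (-17%) + (+6.4600%) = -10.5400%

-10.54%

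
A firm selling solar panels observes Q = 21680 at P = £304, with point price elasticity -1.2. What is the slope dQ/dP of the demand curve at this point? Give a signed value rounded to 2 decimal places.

-85.58

Ed = (dQ/dP)·(P/Q) ⇒ dQ/dP = Ed·Q/P = (-1.2)·21680/304 = -85.5789…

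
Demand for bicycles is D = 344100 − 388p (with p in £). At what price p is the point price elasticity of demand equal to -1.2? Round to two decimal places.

483.74

Ed = −388p/(344100 − 388p). Set this equal to -1.2:
388p = 1.2·(344100 − 388p) ⇒ 388p(1 + 1.2) = 1.2·344100
p = 1.2·344100 / (388·2.2) = 483.7394…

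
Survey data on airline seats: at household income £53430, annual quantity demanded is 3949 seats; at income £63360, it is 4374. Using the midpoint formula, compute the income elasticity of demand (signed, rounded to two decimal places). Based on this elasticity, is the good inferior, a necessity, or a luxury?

0.60; necessity

%ΔQ = (4374 − 3949)/[( 3949 + 4374)/2] = 425/4161.5 = 0.102126…
%ΔIncome = (63360 − 53430)/[( 53430 + 63360)/2] = 9930/58395 = 0.170048…
E_income = (425/4161.5) / (9930/58395) = 0.6005…
0 < E_income < 1 ⇒ normal good, necessity.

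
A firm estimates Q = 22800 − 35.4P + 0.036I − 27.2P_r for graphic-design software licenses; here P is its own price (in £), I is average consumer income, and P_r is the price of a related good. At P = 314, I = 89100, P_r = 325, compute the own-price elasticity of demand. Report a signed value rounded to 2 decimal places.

At the given values, Q = 22800 − 35.4(314) + 0.036(89100) − 27.2(325) = 6052.
∂Q/∂P = −35.4.
E = (-35.4) × (314/6052) = -1.8366…

-1.84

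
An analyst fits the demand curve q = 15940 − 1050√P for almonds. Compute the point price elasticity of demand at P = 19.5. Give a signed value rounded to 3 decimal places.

dq/dP = −1050/(2√P) = -118.889. At P = 19.5, q = 11303.3.
Ed = (dq/dP)·(P/q) = (-118.889) × (19.5/11303.3) = -0.20510…

-0.205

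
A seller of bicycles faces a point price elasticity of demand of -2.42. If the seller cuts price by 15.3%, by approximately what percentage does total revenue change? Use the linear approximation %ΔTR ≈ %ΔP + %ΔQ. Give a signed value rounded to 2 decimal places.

+21.73%

%ΔQ ≈ Ed × %ΔP = (-2.42) × (-15.3%) = +37.0260%
%ΔTR ≈ %ΔP + %ΔQ = (-15.3%) + (+37.0260%) = +21.7260%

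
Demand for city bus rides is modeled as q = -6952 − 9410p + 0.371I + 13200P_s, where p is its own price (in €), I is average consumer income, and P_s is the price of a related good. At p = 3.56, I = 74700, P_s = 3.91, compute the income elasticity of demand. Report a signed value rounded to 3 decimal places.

0.713

At the given values, q = -6952 − 9410(3.56) + 0.371(74700) + 13200(3.91) = 38874.1.
∂q/∂I = 0.371.
E = (0.371) × (74700/38874.1) = 0.71290…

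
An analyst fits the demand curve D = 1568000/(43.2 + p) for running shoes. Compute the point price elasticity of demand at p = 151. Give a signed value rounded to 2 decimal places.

-0.78

dD/dp = −1568000/(43.2 + p)² = -41.5765. At p = 151, D = 8074.15.
Ed = (dD/dp)·(p/D) = (-41.5765) × (151/8074.15) = -0.7775…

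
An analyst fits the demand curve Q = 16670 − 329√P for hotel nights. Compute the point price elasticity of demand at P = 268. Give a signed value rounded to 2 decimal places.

dQ/dP = −329/(2√P) = -10.0484. At P = 268, Q = 11284.
Ed = (dQ/dP)·(P/Q) = (-10.0484) × (268/11284) = -0.2386…

-0.24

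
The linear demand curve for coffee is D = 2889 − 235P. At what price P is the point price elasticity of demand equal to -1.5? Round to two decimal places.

7.38

Ed = −235P/(2889 − 235P). Set this equal to -1.5:
235P = 1.5·(2889 − 235P) ⇒ 235P(1 + 1.5) = 1.5·2889
P = 1.5·2889 / (235·2.5) = 7.3761…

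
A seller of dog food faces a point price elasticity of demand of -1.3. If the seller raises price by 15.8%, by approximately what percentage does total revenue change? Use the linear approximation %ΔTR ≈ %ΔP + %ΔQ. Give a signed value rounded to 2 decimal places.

%ΔQ ≈ Ed × %ΔP = (-1.3) × (+15.8%) = -20.5400%
%ΔTR ≈ %ΔP + %ΔQ = (+15.8%) + (-20.5400%) = -4.7400%

-4.74%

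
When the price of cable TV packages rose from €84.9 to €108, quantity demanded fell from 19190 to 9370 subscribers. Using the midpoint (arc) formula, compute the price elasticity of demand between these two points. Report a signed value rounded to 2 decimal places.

-2.87

%ΔQ = (9370 − 19190) / [(19190 + 9370)/2] = -9820/14280 = -0.687675…
%ΔP = (108 − 84.9) / [(84.9 + 108)/2] = 23.1/96.45 = 0.239502…
Arc Ed = %ΔQ / %ΔP = (-9820/14280) / (23.1/96.45) = -2.8712…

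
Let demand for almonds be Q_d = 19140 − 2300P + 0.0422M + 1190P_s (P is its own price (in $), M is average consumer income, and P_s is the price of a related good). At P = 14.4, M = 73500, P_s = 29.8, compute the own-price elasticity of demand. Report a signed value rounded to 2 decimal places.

-1.35

At the given values, Q_d = 19140 − 2300(14.4) + 0.0422(73500) + 1190(29.8) = 24583.7.
∂Q_d/∂P = −2300.
E = (-2300) × (14.4/24583.7) = -1.3472…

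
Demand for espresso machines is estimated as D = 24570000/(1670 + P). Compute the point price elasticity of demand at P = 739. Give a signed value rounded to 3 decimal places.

-0.307

dD/dP = −24570000/(1670 + P)² = -4.23381. At P = 739, D = 10199.3.
Ed = (dD/dP)·(P/D) = (-4.23381) × (739/10199.3) = -0.30676…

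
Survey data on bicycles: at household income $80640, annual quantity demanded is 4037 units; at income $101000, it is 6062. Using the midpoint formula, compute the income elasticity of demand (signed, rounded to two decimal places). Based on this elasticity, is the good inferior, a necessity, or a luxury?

1.79; luxury

%ΔQ = (6062 − 4037)/[( 4037 + 6062)/2] = 2025/5049.5 = 0.401029…
%ΔIncome = (101000 − 80640)/[( 80640 + 101000)/2] = 20360/90820 = 0.224179…
E_income = (2025/5049.5) / (20360/90820) = 1.7888…
E_income > 1 ⇒ normal good, luxury.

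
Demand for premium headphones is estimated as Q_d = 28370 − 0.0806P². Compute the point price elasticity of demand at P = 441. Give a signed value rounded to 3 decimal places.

dQ_d/dP = −2·0.0806·P = -71.0892. At P = 441, Q_d = 12694.8314.
Ed = (dQ_d/dP)·(P/Q_d) = (-71.0892) × (441/12694.8314) = -2.46953…

-2.470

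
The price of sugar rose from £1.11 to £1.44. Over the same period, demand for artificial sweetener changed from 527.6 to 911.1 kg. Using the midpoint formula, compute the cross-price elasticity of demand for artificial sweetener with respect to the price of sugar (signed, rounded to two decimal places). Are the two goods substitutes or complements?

2.06; substitutes

%ΔQ_{artificial sweetener} = (911.1 − 527.6)/avg = 383.5/719.35 = 0.533120…
%ΔP_{sugar} = (1.44 − 1.11)/avg = 0.33/1.275 = 0.258823…
E_cross = (383.5/719.35) / (0.33/1.275) = 2.0597…
E_cross > 0 ⇒ the goods are substitutes.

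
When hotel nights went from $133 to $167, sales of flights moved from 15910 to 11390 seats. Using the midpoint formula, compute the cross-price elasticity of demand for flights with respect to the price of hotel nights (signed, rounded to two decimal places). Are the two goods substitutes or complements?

-1.46; complements

%ΔQ_{flights} = (11390 − 15910)/avg = -4520/13650 = -0.331135…
%ΔP_{hotel nights} = (167 − 133)/avg = 34/150 = 0.226666…
E_cross = (-4520/13650) / (34/150) = -1.4608…
E_cross < 0 ⇒ the goods are complements.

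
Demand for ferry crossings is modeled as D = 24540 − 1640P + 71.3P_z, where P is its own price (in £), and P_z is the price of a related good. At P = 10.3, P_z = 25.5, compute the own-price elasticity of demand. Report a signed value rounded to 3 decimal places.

-1.784

At the given values, D = 24540 − 1640(10.3) + 71.3(25.5) = 9466.15.
∂D/∂P = −1640.
E = (-1640) × (10.3/9466.15) = -1.78446…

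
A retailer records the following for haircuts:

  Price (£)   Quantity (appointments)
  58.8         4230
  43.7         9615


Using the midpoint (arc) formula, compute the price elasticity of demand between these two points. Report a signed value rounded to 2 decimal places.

%ΔQ = (9615 − 4230) / [(4230 + 9615)/2] = 5385/6922.5 = 0.777898…
%ΔP = (43.7 − 58.8) / [(58.8 + 43.7)/2] = -15.1/51.25 = -0.294634…
Arc Ed = %ΔQ / %ΔP = (5385/6922.5) / (-15.1/51.25) = -2.6402…

-2.64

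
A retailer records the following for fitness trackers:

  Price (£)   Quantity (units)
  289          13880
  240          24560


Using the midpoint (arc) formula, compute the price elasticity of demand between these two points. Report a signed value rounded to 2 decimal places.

-3.00

%ΔQ = (24560 − 13880) / [(13880 + 24560)/2] = 10680/19220 = 0.555671…
%ΔP = (240 − 289) / [(289 + 240)/2] = -49/264.5 = -0.185255…
Arc Ed = %ΔQ / %ΔP = (10680/19220) / (-49/264.5) = -2.9994…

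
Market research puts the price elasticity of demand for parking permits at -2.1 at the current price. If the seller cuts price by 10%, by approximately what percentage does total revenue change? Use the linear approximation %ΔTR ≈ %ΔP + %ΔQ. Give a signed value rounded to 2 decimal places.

%ΔQ ≈ Ed × %ΔP = (-2.1) × (-10%) = +21.0000%
%ΔTR ≈ %ΔP + %ΔQ = (-10%) + (+21.0000%) = +11.0000%

+11.00%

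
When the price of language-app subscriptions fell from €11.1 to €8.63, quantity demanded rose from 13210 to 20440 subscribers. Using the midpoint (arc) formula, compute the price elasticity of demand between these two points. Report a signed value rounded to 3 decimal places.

%ΔQ = (20440 − 13210) / [(13210 + 20440)/2] = 7230/16825 = 0.429717…
%ΔP = (8.63 − 11.1) / [(11.1 + 8.63)/2] = -2.47/9.865 = -0.250380…
Arc Ed = %ΔQ / %ΔP = (7230/16825) / (-2.47/9.865) = -1.71626…

-1.716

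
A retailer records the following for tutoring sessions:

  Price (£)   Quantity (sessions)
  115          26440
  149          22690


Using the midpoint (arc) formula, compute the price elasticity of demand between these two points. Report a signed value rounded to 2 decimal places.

-0.59

%ΔQ = (22690 − 26440) / [(26440 + 22690)/2] = -3750/24565 = -0.152656…
%ΔP = (149 − 115) / [(115 + 149)/2] = 34/132 = 0.257575…
Arc Ed = %ΔQ / %ΔP = (-3750/24565) / (34/132) = -0.5926…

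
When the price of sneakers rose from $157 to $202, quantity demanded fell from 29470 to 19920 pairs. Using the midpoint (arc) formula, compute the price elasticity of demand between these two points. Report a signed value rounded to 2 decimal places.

%ΔQ = (19920 − 29470) / [(29470 + 19920)/2] = -9550/24695 = -0.386717…
%ΔP = (202 − 157) / [(157 + 202)/2] = 45/179.5 = 0.250696…
Arc Ed = %ΔQ / %ΔP = (-9550/24695) / (45/179.5) = -1.5425…

-1.54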